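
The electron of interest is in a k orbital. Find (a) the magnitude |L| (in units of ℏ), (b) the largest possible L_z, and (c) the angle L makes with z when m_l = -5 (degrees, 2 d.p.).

|L| = 2√14 ℏ ≈ 7.483ℏ; L_z,max = 7ℏ; θ(m_l=-5) ≈ 131.92°

For a k orbital, l = 7.
|L| = ℏ√(7·8) = 2√14 ℏ ≈ 7.483ℏ.
L_z,max = lℏ = 7ℏ.
For m_l = -5: cos θ = -5/√56, θ ≈ 131.92°.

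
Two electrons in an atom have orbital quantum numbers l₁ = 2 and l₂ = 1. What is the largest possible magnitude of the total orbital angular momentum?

|L_tot|_max = 2√3 ℏ ≈ 3.464ℏ

By the triangle rule, |l₁ − l₂| ≤ L ≤ l₁ + l₂.
Allowed values: L = 1, 2, 3.
The largest magnitude corresponds to L = 3: |L_tot| = ℏ√(3·4) = 2√3 ℏ.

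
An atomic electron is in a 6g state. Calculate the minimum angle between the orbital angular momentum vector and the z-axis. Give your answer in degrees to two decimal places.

θ_min ≈ 26.57°

6g means n = 6, l = 4.
|L| = √(l(l+1)) ℏ = 2√5 ℏ.
The smallest angle corresponds to the largest L_z, i.e. m_l = l = 4, giving L_z = 4ℏ.
cos θ_min = 4/√20, so θ_min ≈ 26.57°.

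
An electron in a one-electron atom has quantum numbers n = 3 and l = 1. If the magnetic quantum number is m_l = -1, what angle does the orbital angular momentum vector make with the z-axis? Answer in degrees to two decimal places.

|L| = ℏ√(l(l+1)) = √2 ℏ.
L_z = m_l ℏ = −1ℏ.
cos θ = L_z/|L| = -1/√2, so θ ≈ 135.00°.

θ ≈ 135.00°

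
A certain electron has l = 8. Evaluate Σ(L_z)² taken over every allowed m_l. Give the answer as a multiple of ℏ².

The allowed m_l values are -8, -7, -6, -5, -4, -3, -2, -1, 0, 1, 2, 3, 4, 5, 6, 7, 8.
Summing m² from −8 to 8: Σ m_l² = 408.

Σ(L_z)² = 408 ℏ²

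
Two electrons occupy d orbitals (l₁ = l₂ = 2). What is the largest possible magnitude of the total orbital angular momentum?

|L_tot|_max = 2√5 ℏ ≈ 4.472ℏ

L runs from |2 − 2| = 0 to 2 + 2 = 4.
L ∈ {0, 1, 2, 3, 4}.
The largest magnitude corresponds to L = 4: |L_tot| = ℏ√(4·5) = 2√5 ℏ.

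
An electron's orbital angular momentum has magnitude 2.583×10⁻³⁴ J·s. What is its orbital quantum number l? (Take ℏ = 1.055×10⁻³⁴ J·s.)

Dividing by ℏ: |L|/ℏ ≈ 2.448.
Set l(l+1) = 5.99; the integer solution is l = 2.

l = 2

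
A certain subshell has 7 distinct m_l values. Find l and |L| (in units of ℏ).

2l + 1 = 7 ⇒ l = 3.
Then |L| = √(l(l+1)) ℏ = 2√3 ℏ.

l = 3, |L| = 2√3 ℏ ≈ 3.464ℏ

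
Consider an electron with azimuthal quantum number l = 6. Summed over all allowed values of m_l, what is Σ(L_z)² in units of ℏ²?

m_l runs from −6 to 6, i.e. {-6, -5, -4, -3, -2, -1, 0, 1, 2, 3, 4, 5, 6}.
Σ m_l² = 2·(1 + 4 + 9 + 16 + 25 + 36) = 182.

Σ(L_z)² = 182 ℏ²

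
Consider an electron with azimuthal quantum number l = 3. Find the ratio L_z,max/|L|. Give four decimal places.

L_z,max/|L| = 0.8660

|L| = 2√3 ℏ ≈ 3.4641ℏ, while L_z,max = lℏ = 3ℏ.
L_z,max/|L| = 3/√12 = 0.8660.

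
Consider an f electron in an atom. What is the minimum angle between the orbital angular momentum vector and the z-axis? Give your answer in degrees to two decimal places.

The letter f corresponds to l = 3.
|L| = ℏ√(l(l+1)) = 2√3 ℏ.
The smallest angle corresponds to the largest L_z, i.e. m_l = l = 3, giving L_z = 3ℏ.
cos θ_min = 3/√12, so θ_min ≈ 30.00°.

θ_min ≈ 30.00°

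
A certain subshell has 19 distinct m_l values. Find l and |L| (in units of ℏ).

l = 9, |L| = 3√10 ℏ ≈ 9.487ℏ

Since there are 2l+1 = 19 values of m_l, l = 9.
|L| = ℏ√(l(l+1)) = ℏ√(9·10) = 3√10 ℏ.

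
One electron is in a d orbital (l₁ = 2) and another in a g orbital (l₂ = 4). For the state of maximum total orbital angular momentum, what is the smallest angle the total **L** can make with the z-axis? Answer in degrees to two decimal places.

Angular momentum addition gives L = |l₁ − l₂|, …, l₁ + l₂.
L ∈ {2, 3, 4, 5, 6}.
The maximum is L = 6, with |L_tot| = ℏ√(6·7) = √42 ℏ.
The minimum angle with z is arccos(6/√42) ≈ 22.21°.

θ_min ≈ 22.21°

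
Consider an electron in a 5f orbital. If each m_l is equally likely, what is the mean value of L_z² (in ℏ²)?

The 5f subshell has l = 3.
The allowed m_l values are -3, -2, -1, 0, 1, 2, 3.
⟨L_z²⟩ = ℏ²·l(l+1)/3 = 4ℏ².

⟨L_z²⟩ = 4 ℏ²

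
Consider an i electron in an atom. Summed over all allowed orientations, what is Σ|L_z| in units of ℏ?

Σ|L_z| = 42 ℏ

For an i orbital, l = 6.
m_l runs from −6 to 6, i.e. {-6, -5, -4, -3, -2, -1, 0, 1, 2, 3, 4, 5, 6}.
Σ|m_l| = 2(1+2+…+6) = 42.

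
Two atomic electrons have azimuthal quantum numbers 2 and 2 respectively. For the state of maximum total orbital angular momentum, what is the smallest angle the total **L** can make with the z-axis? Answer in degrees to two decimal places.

The total orbital quantum number L ranges from |l₁ − l₂| to l₁ + l₂ in integer steps.
Allowed values: L = 0, 1, 2, 3, 4.
The maximum is L = 4, with |L_tot| = ℏ√(4·5) = 2√5 ℏ.
The minimum angle with z is arccos(4/√20) ≈ 26.57°.

θ_min ≈ 26.57°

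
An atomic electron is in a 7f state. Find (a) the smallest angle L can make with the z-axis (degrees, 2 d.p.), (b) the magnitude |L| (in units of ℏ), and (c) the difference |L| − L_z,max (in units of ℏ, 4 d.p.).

7f means n = 7, l = 3.
cos θ_min = 3/√12, so θ_min ≈ 30.00°.
|L| = ℏ√(3·4) = 2√3 ℏ ≈ 3.464ℏ.
|L| − L_z,max = (2√3 − 3)ℏ ≈ 0.4641ℏ.

θ_min ≈ 30.00°; |L| = 2√3 ℏ ≈ 3.464ℏ; |L|−L_z,max ≈ 0.4641ℏ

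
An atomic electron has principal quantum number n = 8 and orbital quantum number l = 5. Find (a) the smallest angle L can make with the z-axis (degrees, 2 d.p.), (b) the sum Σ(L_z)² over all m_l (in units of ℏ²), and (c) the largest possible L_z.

cos θ_min = 5/√30, so θ_min ≈ 24.09°.
Σ m_l² = 110, so Σ(L_z)² = 110 ℏ².
L_z,max = lℏ = 5ℏ.

θ_min ≈ 24.09°; Σ(L_z)² = 110 ℏ²; L_z,max = 5ℏ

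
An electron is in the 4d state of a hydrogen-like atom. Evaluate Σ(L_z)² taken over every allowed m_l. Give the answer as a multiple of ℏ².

Σ(L_z)² = 10 ℏ²

For 4d, l = 2.
The allowed m_l values are -2, -1, 0, 1, 2.
Summing m² from −2 to 2: Σ m_l² = 10.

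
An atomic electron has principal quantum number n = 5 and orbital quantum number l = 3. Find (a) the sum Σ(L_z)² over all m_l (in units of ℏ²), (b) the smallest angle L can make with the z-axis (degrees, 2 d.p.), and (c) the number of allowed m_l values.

Σ(L_z)² = 28 ℏ²; θ_min ≈ 30.00°; 7 values

Σ m_l² = 28, so Σ(L_z)² = 28 ℏ².
cos θ_min = 3/√12, so θ_min ≈ 30.00°.
There are 2l+1 = 7 values of m_l.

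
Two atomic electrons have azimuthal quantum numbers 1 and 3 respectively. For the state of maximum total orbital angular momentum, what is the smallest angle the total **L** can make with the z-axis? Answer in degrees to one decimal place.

Angular momentum addition gives L = |l₁ − l₂|, …, l₁ + l₂.
Allowed values: L = 2, 3, 4.
The maximum is L = 4, with |L_tot| = ℏ√(4·5) = 2√5 ℏ.
The minimum angle with z is arccos(4/√20) ≈ 26.6°.

θ_min ≈ 26.6°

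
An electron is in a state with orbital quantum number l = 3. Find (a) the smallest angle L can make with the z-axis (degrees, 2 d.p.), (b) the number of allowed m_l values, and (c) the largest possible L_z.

θ_min ≈ 30.00°; 7 values; L_z,max = 3ℏ

cos θ_min = 3/√12, so θ_min ≈ 30.00°.
There are 2l+1 = 7 values of m_l.
L_z,max = lℏ = 3ℏ.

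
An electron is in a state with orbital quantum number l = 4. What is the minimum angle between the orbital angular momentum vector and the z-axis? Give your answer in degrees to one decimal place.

θ_min ≈ 26.6°

|L| = √(l(l+1)) ℏ = 2√5 ℏ.
The smallest angle corresponds to the largest L_z, i.e. m_l = l = 4, giving L_z = 4ℏ.
cos θ_min = 4/√20, so θ_min ≈ 26.6°.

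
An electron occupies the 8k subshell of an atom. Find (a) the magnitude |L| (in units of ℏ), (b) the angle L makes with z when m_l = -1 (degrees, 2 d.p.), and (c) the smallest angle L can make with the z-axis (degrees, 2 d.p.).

|L| = 2√14 ℏ ≈ 7.483ℏ; θ(m_l=-1) ≈ 97.68°; θ_min ≈ 20.70°

8k means n = 8, l = 7.
|L| = ℏ√(7·8) = 2√14 ℏ ≈ 7.483ℏ.
For m_l = -1: cos θ = -1/√56, θ ≈ 97.68°.
cos θ_min = 7/√56, so θ_min ≈ 20.70°.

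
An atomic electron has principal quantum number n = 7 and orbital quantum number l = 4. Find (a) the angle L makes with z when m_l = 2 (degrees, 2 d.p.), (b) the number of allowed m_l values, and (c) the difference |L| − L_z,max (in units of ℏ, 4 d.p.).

θ(m_l=2) ≈ 63.43°; 9 values; |L|−L_z,max ≈ 0.4721ℏ

For m_l = 2: cos θ = 2/√20, θ ≈ 63.43°.
There are 2l+1 = 9 values of m_l.
|L| − L_z,max = (2√5 − 4)ℏ ≈ 0.4721ℏ.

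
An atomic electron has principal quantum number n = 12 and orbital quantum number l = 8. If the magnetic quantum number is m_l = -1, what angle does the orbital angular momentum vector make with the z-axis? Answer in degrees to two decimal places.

θ ≈ 96.77°

|L|² = l(l+1)ℏ² = 72ℏ², so |L| = 6√2 ℏ.
L_z = m_l ℏ = −1ℏ.
cos θ = L_z/|L| = -1/√72, so θ ≈ 96.77°.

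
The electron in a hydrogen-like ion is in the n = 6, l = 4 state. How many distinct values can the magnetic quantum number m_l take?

9

The number of m_l values is 2l + 1 = 2·4 + 1 = 9.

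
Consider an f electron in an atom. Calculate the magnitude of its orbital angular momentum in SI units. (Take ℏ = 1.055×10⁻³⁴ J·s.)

|L| = 3.655×10⁻³⁴ J·s

For an f orbital, l = 3.
|L| = ℏ√(l(l+1)) = ℏ√(3·4) = 2√3 ℏ
Numerically, |L| = 3.464 × (1.055×10⁻³⁴ J·s) = 3.655×10⁻³⁴ J·s.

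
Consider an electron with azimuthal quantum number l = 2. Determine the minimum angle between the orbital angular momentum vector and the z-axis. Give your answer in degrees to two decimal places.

θ_min ≈ 35.26°

|L| = ℏ√(l(l+1)) = √6 ℏ.
The smallest angle corresponds to the largest L_z, i.e. m_l = l = 2, giving L_z = 2ℏ.
cos θ_min = 2/√6, so θ_min ≈ 35.26°.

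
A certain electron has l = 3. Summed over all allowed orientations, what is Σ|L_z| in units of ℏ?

Σ|L_z| = 12 ℏ

m_l runs from −3 to 3, i.e. {-3, -2, -1, 0, 1, 2, 3}.
Σ|m_l| = l(l+1) = 12.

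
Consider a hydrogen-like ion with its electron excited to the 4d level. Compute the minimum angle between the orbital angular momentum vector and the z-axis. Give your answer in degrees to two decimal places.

θ_min ≈ 35.26°

The 4d level has l = 2.
|L|² = l(l+1)ℏ² = 6ℏ², so |L| = √6 ℏ.
The smallest angle corresponds to the largest L_z, i.e. m_l = l = 2, giving L_z = 2ℏ.
cos θ_min = 2/√6, so θ_min ≈ 35.26°.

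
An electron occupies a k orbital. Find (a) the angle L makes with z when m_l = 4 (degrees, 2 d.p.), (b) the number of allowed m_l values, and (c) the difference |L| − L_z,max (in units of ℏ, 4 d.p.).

θ(m_l=4) ≈ 57.69°; 15 values; |L|−L_z,max ≈ 0.4833ℏ

The letter k corresponds to l = 7.
For m_l = 4: cos θ = 4/√56, θ ≈ 57.69°.
There are 2l+1 = 15 values of m_l.
|L| − L_z,max = (2√14 − 7)ℏ ≈ 0.4833ℏ.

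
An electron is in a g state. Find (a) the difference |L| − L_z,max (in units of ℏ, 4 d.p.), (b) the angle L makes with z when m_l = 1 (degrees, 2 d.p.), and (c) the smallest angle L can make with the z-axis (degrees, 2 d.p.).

|L|−L_z,max ≈ 0.4721ℏ; θ(m_l=1) ≈ 77.08°; θ_min ≈ 26.57°

The letter g corresponds to l = 4.
|L| − L_z,max = (2√5 − 4)ℏ ≈ 0.4721ℏ.
For m_l = 1: cos θ = 1/√20, θ ≈ 77.08°.
cos θ_min = 4/√20, so θ_min ≈ 26.57°.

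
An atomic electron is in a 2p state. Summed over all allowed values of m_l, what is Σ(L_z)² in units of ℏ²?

Σ(L_z)² = 2 ℏ²

For 2p, l = 1.
m_l ∈ {-1, 0, 1}.
Σ m_l² = l(l+1)(2l+1)/3 = 1·2·3/3 = 2.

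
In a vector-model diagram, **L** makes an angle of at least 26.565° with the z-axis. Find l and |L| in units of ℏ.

At minimum angle, m_l = l, so cos θ = l/√(l(l+1)); cos²θ = l/(l+1) = 0.8000.
l = cos²θ/sin²θ ≈ 4.
Then |L| = ℏ√(4·5) = 2√5 ℏ.

l = 4, |L| = 2√5 ℏ ≈ 4.472ℏ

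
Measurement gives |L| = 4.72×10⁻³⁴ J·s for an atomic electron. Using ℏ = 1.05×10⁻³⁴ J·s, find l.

|L|/ℏ = (4.72×10⁻³⁴)/(1.05×10⁻³⁴) ≈ 4.495.
l(l+1) ≈ 4.495² ≈ 20.21, so l = 4.

l = 4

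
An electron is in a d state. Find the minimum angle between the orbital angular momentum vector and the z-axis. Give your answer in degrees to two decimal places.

For a d orbital, l = 2.
|L| = √(l(l+1)) ℏ = √6 ℏ.
The smallest angle corresponds to the largest L_z, i.e. m_l = l = 2, giving L_z = 2ℏ.
cos θ_min = 2/√6, so θ_min ≈ 35.26°.

θ_min ≈ 35.26°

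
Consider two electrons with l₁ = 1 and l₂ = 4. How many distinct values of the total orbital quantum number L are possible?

3

By the triangle rule, |l₁ − l₂| ≤ L ≤ l₁ + l₂.
So L can be 3, 4, 5.
That is 3 values.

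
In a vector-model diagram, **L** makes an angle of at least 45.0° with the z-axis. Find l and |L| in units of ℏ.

At minimum angle, m_l = l, so cos θ = l/√(l(l+1)); cos²θ = l/(l+1) = 0.5000.
Thus l = 0.5000/(1 − 0.5000) ≈ 1.
Then |L| = ℏ√(1·2) = √2 ℏ.

l = 1, |L| = √2 ℏ ≈ 1.414ℏ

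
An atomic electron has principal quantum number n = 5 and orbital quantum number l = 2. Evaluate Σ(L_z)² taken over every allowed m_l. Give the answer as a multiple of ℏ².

Σ(L_z)² = 10 ℏ²

The allowed m_l values are -2, -1, 0, 1, 2.
Σ m_l² = 2·(1 + 4) = 10.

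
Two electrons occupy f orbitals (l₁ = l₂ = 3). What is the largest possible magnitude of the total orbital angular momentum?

L runs from |3 − 3| = 0 to 3 + 3 = 6.
So L can be 0, 1, 2, 3, 4, 5, 6.
The largest magnitude corresponds to L = 6: |L_tot| = ℏ√(6·7) = √42 ℏ.

|L_tot|_max = √42 ℏ ≈ 6.481ℏ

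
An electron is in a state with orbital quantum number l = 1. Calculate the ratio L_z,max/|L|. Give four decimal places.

|L| = √2 ℏ ≈ 1.4142ℏ, while L_z,max = lℏ = 1ℏ.
L_z,max/|L| = 1/√2 = 0.7071.

L_z,max/|L| = 0.7071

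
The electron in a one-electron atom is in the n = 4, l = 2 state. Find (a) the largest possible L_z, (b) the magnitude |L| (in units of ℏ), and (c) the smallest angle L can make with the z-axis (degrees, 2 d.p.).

L_z,max = lℏ = 2ℏ.
|L| = ℏ√(2·3) = √6 ℏ ≈ 2.449ℏ.
cos θ_min = 2/√6, so θ_min ≈ 35.26°.

L_z,max = 2ℏ; |L| = √6 ℏ ≈ 2.449ℏ; θ_min ≈ 35.26°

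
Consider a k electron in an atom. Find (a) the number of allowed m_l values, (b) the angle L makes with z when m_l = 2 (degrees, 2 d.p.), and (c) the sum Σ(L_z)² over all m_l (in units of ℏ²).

15 values; θ(m_l=2) ≈ 74.50°; Σ(L_z)² = 280 ℏ²

K corresponds to l = 7.
There are 2l+1 = 15 values of m_l.
For m_l = 2: cos θ = 2/√56, θ ≈ 74.50°.
Σ m_l² = 280, so Σ(L_z)² = 280 ℏ².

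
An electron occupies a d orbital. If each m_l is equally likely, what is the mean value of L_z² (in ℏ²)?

⟨L_z²⟩ = 2 ℏ²

The letter d corresponds to l = 2.
m_l ∈ {-2, -1, 0, 1, 2}.
⟨L_z²⟩ = ℏ²·(Σ m_l²)/(2l+1) = ℏ²·10/5 = 2ℏ².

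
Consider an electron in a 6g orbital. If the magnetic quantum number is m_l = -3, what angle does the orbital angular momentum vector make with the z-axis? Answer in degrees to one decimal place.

θ ≈ 132.1°

For 6g, l = 4.
|L| = √(l(l+1)) ℏ = 2√5 ℏ.
L_z = m_l ℏ = −3ℏ.
cos θ = L_z/|L| = -3/√20, so θ ≈ 132.1°.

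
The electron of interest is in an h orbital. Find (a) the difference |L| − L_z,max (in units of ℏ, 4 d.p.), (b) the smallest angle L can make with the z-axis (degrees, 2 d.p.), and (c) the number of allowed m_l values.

|L|−L_z,max ≈ 0.4772ℏ; θ_min ≈ 24.09°; 11 values

For an h orbital, l = 5.
|L| − L_z,max = (√30 − 5)ℏ ≈ 0.4772ℏ.
cos θ_min = 5/√30, so θ_min ≈ 24.09°.
There are 2l+1 = 11 values of m_l.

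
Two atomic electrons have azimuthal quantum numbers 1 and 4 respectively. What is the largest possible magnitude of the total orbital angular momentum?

|L_tot|_max = √30 ℏ ≈ 5.477ℏ

L runs from |1 − 4| = 3 to 1 + 4 = 5.
L ∈ {3, 4, 5}.
The largest magnitude corresponds to L = 5: |L_tot| = ℏ√(5·6) = √30 ℏ.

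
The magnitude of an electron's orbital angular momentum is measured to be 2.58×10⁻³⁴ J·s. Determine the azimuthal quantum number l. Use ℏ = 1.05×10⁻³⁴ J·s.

|L|/ℏ = (2.58×10⁻³⁴)/(1.05×10⁻³⁴) ≈ 2.457.
l(l+1) ≈ 2.457² ≈ 6.04, so l = 2.

l = 2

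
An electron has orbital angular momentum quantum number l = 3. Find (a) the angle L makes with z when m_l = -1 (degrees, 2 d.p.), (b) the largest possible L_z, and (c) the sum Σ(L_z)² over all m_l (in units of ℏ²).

θ(m_l=-1) ≈ 106.78°; L_z,max = 3ℏ; Σ(L_z)² = 28 ℏ²

For m_l = -1: cos θ = -1/√12, θ ≈ 106.78°.
L_z,max = lℏ = 3ℏ.
Σ m_l² = 28, so Σ(L_z)² = 28 ℏ².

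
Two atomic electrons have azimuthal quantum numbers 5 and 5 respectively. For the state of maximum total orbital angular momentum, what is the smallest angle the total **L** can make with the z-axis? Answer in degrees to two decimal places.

Angular momentum addition gives L = |l₁ − l₂|, …, l₁ + l₂.
L ∈ {0, 1, 2, 3, 4, 5, 6, 7, 8, 9, 10}.
The maximum is L = 10, with |L_tot| = ℏ√(10·11) = √110 ℏ.
The minimum angle with z is arccos(10/√110) ≈ 17.55°.

θ_min ≈ 17.55°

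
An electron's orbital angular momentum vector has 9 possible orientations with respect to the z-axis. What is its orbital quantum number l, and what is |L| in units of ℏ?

l = 4, |L| = 2√5 ℏ ≈ 4.472ℏ

Since there are 2l+1 = 9 values of m_l, l = 4.
|L| = ℏ√(l(l+1)) = ℏ√(4·5) = 2√5 ℏ.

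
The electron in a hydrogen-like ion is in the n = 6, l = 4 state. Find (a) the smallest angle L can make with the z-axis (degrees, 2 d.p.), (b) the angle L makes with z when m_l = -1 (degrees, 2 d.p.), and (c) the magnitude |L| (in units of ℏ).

cos θ_min = 4/√20, so θ_min ≈ 26.57°.
For m_l = -1: cos θ = -1/√20, θ ≈ 102.92°.
|L| = ℏ√(4·5) = 2√5 ℏ ≈ 4.472ℏ.

θ_min ≈ 26.57°; θ(m_l=-1) ≈ 102.92°; |L| = 2√5 ℏ ≈ 4.472ℏ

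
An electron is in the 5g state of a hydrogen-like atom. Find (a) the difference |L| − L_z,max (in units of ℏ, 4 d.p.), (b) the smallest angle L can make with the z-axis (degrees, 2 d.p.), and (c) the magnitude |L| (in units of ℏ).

|L|−L_z,max ≈ 0.4721ℏ; θ_min ≈ 26.57°; |L| = 2√5 ℏ ≈ 4.472ℏ

For 5g, l = 4.
|L| − L_z,max = (2√5 − 4)ℏ ≈ 0.4721ℏ.
cos θ_min = 4/√20, so θ_min ≈ 26.57°.
|L| = ℏ√(4·5) = 2√5 ℏ ≈ 4.472ℏ.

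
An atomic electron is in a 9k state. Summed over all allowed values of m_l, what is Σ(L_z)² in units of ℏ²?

Σ(L_z)² = 280 ℏ²

The 9k subshell has l = 7.
m_l runs from −7 to 7, i.e. {-7, -6, -5, -4, -3, -2, -1, 0, 1, 2, 3, 4, 5, 6, 7}.
Σ m_l² = l(l+1)(2l+1)/3 = 7·8·15/3 = 280.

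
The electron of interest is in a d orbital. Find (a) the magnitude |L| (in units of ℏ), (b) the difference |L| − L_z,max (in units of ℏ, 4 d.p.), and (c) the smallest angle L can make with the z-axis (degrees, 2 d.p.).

For a d orbital, l = 2.
|L| = ℏ√(2·3) = √6 ℏ ≈ 2.449ℏ.
|L| − L_z,max = (√6 − 2)ℏ ≈ 0.4495ℏ.
cos θ_min = 2/√6, so θ_min ≈ 35.26°.

|L| = √6 ℏ ≈ 2.449ℏ; |L|−L_z,max ≈ 0.4495ℏ; θ_min ≈ 35.26°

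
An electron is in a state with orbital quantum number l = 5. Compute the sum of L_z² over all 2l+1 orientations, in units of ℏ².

Σ(L_z)² = 110 ℏ²

The allowed m_l values are -5, -4, -3, -2, -1, 0, 1, 2, 3, 4, 5.
Σ m_l² = 2·(1 + 4 + 9 + 16 + 25) = 110.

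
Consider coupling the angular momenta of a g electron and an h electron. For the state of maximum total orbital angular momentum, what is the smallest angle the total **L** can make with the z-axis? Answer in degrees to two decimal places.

Angular momentum addition gives L = |l₁ − l₂|, …, l₁ + l₂.
Allowed values: L = 1, 2, 3, 4, 5, 6, 7, 8, 9.
The maximum is L = 9, with |L_tot| = ℏ√(9·10) = 3√10 ℏ.
The minimum angle with z is arccos(9/√90) ≈ 18.43°.

θ_min ≈ 18.43°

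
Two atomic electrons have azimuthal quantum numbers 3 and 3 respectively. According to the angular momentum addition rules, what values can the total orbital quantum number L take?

L = 0, 1, 2, 3, 4, 5, 6

Angular momentum addition gives L = |l₁ − l₂|, …, l₁ + l₂.
Allowed values: L = 0, 1, 2, 3, 4, 5, 6.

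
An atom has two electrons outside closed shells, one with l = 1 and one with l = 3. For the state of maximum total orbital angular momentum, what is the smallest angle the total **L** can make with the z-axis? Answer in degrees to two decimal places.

Angular momentum addition gives L = |l₁ − l₂|, …, l₁ + l₂.
So L can be 2, 3, 4.
The maximum is L = 4, with |L_tot| = ℏ√(4·5) = 2√5 ℏ.
The minimum angle with z is arccos(4/√20) ≈ 26.57°.

θ_min ≈ 26.57°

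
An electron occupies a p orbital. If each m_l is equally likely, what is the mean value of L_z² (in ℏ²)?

The letter p corresponds to l = 1.
The allowed m_l values are -1, 0, 1.
⟨L_z²⟩ = ℏ²·(Σ m_l²)/(2l+1) = ℏ²·2/3 = 0.6667ℏ².

⟨L_z²⟩ = 0.6667 ℏ²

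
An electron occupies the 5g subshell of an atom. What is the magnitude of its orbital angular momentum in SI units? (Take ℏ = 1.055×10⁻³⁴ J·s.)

5g means n = 5, l = 4.
|L| = ℏ√(l(l+1)) = ℏ√(4·5) = 2√5 ℏ
Numerically, |L| = 4.472 × (1.055×10⁻³⁴ J·s) = 4.718×10⁻³⁴ J·s.

|L| = 4.718×10⁻³⁴ J·s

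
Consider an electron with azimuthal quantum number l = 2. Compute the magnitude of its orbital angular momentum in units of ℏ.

|L| = √6 ℏ ≈ 2.449ℏ

|L| = ℏ√(l(l+1)) = ℏ√(2·3) = √6 ℏ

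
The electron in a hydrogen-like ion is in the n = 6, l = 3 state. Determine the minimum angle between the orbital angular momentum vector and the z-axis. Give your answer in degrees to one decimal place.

θ_min ≈ 30.0°

|L|² = l(l+1)ℏ² = 12ℏ², so |L| = 2√3 ℏ.
The smallest angle corresponds to the largest L_z, i.e. m_l = l = 3, giving L_z = 3ℏ.
cos θ_min = 3/√12, so θ_min ≈ 30.0°.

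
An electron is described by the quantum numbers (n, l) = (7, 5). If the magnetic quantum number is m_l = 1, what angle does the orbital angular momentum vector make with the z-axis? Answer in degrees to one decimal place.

θ ≈ 79.5°

|L| = ℏ√(l(l+1)) = √30 ℏ.
L_z = m_l ℏ = 1ℏ.
cos θ = L_z/|L| = 1/√30, so θ ≈ 79.5°.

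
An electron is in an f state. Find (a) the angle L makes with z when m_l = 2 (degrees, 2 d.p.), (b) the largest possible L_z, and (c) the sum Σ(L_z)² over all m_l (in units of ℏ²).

For an f orbital, l = 3.
For m_l = 2: cos θ = 2/√12, θ ≈ 54.74°.
L_z,max = lℏ = 3ℏ.
Σ m_l² = 28, so Σ(L_z)² = 28 ℏ².

θ(m_l=2) ≈ 54.74°; L_z,max = 3ℏ; Σ(L_z)² = 28 ℏ²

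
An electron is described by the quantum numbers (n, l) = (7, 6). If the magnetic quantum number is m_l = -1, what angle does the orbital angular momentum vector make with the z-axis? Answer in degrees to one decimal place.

|L| = √(l(l+1)) ℏ = √42 ℏ.
L_z = m_l ℏ = −1ℏ.
cos θ = L_z/|L| = -1/√42, so θ ≈ 98.9°.

θ ≈ 98.9°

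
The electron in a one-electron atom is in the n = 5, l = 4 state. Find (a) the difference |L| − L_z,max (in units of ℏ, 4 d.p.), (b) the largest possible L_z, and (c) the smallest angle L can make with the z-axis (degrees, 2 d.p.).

|L| − L_z,max = (2√5 − 4)ℏ ≈ 0.4721ℏ.
L_z,max = lℏ = 4ℏ.
cos θ_min = 4/√20, so θ_min ≈ 26.57°.

|L|−L_z,max ≈ 0.4721ℏ; L_z,max = 4ℏ; θ_min ≈ 26.57°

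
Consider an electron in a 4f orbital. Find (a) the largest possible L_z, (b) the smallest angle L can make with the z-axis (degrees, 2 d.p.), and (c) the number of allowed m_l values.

4f means n = 4, l = 3.
L_z,max = lℏ = 3ℏ.
cos θ_min = 3/√12, so θ_min ≈ 30.00°.
There are 2l+1 = 7 values of m_l.

L_z,max = 3ℏ; θ_min ≈ 30.00°; 7 values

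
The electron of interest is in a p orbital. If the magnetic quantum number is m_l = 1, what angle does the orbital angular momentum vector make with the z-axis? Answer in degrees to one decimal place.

For a p orbital, l = 1.
|L| = √(l(l+1)) ℏ = √2 ℏ.
L_z = m_l ℏ = 1ℏ.
cos θ = L_z/|L| = 1/√2, so θ ≈ 45.0°.

θ ≈ 45.0°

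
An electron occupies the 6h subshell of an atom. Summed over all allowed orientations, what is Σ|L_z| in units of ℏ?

The 6h subshell has l = 5.
The allowed m_l values are -5, -4, -3, -2, -1, 0, 1, 2, 3, 4, 5.
Σ|m_l| = 2·5(5+1)/2 = 30.

Σ|L_z| = 30 ℏ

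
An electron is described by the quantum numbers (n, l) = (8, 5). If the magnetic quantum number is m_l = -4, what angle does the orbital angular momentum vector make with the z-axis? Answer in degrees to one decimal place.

θ ≈ 136.9°

|L| = √(l(l+1)) ℏ = √30 ℏ.
L_z = m_l ℏ = −4ℏ.
cos θ = L_z/|L| = -4/√30, so θ ≈ 136.9°.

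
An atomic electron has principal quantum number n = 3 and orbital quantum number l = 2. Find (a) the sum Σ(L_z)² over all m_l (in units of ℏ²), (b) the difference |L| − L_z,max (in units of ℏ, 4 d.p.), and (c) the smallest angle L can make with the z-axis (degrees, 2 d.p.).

Σ m_l² = 10, so Σ(L_z)² = 10 ℏ².
|L| − L_z,max = (√6 − 2)ℏ ≈ 0.4495ℏ.
cos θ_min = 2/√6, so θ_min ≈ 35.26°.

Σ(L_z)² = 10 ℏ²; |L|−L_z,max ≈ 0.4495ℏ; θ_min ≈ 35.26°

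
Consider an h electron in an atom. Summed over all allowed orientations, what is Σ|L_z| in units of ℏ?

An h state has l = 5.
The allowed m_l values are -5, -4, -3, -2, -1, 0, 1, 2, 3, 4, 5.
Σ|m_l| = 2·5(5+1)/2 = 30.

Σ|L_z| = 30 ℏ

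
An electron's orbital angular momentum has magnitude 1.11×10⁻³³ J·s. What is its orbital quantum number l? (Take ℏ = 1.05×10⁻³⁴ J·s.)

|L|/ℏ = (1.11×10⁻³³)/(1.05×10⁻³⁴) ≈ 10.571.
Set l(l+1) = 111.76; the integer solution is l = 10.

l = 10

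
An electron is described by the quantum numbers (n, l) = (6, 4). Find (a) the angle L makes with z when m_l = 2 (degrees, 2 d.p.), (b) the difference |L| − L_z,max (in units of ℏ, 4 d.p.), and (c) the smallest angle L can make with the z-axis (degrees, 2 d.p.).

θ(m_l=2) ≈ 63.43°; |L|−L_z,max ≈ 0.4721ℏ; θ_min ≈ 26.57°

For m_l = 2: cos θ = 2/√20, θ ≈ 63.43°.
|L| − L_z,max = (2√5 − 4)ℏ ≈ 0.4721ℏ.
cos θ_min = 4/√20, so θ_min ≈ 26.57°.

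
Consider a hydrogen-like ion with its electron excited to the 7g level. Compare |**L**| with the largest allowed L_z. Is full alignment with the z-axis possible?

No: L_z,max = 4ℏ < |L| = 2√5 ℏ ≈ 4.472ℏ

The 7g level has l = 4.
|L| = 2√5 ℏ ≈ 4.4721ℏ, while L_z,max = lℏ = 4ℏ.
Since |L| > L_z,max, the vector can never point exactly along z; the closest it comes is θ_min = arccos(4/√20) ≈ 26.6°.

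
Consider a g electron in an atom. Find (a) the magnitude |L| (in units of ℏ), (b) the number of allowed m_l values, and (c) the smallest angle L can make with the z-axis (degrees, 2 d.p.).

|L| = 2√5 ℏ ≈ 4.472ℏ; 9 values; θ_min ≈ 26.57°

A g state has l = 4.
|L| = ℏ√(4·5) = 2√5 ℏ ≈ 4.472ℏ.
There are 2l+1 = 9 values of m_l.
cos θ_min = 4/√20, so θ_min ≈ 26.57°.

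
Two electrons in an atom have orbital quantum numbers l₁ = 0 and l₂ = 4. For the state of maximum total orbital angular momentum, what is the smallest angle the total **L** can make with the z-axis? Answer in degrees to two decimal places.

θ_min ≈ 26.57°

The total orbital quantum number L ranges from |l₁ − l₂| to l₁ + l₂ in integer steps.
So L can be 4.
The maximum is L = 4, with |L_tot| = ℏ√(4·5) = 2√5 ℏ.
The minimum angle with z is arccos(4/√20) ≈ 26.57°.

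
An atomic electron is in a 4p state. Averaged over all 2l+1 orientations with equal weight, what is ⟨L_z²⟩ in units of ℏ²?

For 4p, l = 1.
m_l ∈ {-1, 0, 1}.
⟨L_z²⟩ = ℏ²·l(l+1)/3 = 0.6667ℏ².

⟨L_z²⟩ = 0.6667 ℏ²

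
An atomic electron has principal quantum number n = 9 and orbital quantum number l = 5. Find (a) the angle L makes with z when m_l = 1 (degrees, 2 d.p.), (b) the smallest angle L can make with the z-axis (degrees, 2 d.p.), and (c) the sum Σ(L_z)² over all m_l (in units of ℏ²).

θ(m_l=1) ≈ 79.48°; θ_min ≈ 24.09°; Σ(L_z)² = 110 ℏ²

For m_l = 1: cos θ = 1/√30, θ ≈ 79.48°.
cos θ_min = 5/√30, so θ_min ≈ 24.09°.
Σ m_l² = 110, so Σ(L_z)² = 110 ℏ².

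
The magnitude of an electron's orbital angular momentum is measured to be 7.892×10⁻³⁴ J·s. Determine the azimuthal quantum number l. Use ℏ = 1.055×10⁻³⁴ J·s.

l = 7

|L|/ℏ = (7.892×10⁻³⁴)/(1.055×10⁻³⁴) ≈ 7.481.
Set l(l+1) = 55.96; the integer solution is l = 7.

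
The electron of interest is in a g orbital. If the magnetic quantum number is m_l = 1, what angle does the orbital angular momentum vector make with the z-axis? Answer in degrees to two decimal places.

θ ≈ 77.08°

A g state has l = 4.
|L| = ℏ√(l(l+1)) = 2√5 ℏ.
L_z = m_l ℏ = 1ℏ.
cos θ = L_z/|L| = 1/√20, so θ ≈ 77.08°.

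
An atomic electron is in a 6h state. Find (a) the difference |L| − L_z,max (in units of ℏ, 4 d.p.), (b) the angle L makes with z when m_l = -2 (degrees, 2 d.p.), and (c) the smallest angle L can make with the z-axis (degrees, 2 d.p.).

The 6h subshell has l = 5.
|L| − L_z,max = (√30 − 5)ℏ ≈ 0.4772ℏ.
For m_l = -2: cos θ = -2/√30, θ ≈ 111.42°.
cos θ_min = 5/√30, so θ_min ≈ 24.09°.

|L|−L_z,max ≈ 0.4772ℏ; θ(m_l=-2) ≈ 111.42°; θ_min ≈ 24.09°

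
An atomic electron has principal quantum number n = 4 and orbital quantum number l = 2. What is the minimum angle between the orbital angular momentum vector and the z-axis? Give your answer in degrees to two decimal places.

θ_min ≈ 35.26°

|L| = ℏ√(l(l+1)) = √6 ℏ.
The smallest angle corresponds to the largest L_z, i.e. m_l = l = 2, giving L_z = 2ℏ.
cos θ_min = 2/√6, so θ_min ≈ 35.26°.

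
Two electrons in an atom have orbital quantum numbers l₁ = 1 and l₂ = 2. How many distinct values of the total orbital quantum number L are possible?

3

The total orbital quantum number L ranges from |l₁ − l₂| to l₁ + l₂ in integer steps.
Allowed values: L = 1, 2, 3.
That is 3 values.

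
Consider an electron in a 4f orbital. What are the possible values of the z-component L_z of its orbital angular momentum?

For 4f, l = 3.
L_z = m_l ℏ with m_l ranging from −l to +l in integer steps.
For l = 3: m_l ∈ {-3, -2, -1, 0, 1, 2, 3}.

L_z ∈ {−3ℏ, −2ℏ, −ℏ, 0, ℏ, 2ℏ, 3ℏ}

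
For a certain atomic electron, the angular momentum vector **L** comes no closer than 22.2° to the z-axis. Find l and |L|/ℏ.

cos θ_min = l/√(l(l+1)) = √(l/(l+1)), so l/(l+1) = cos²(22.2°) = 0.8572.
Solving: l = 6.
Then |L| = ℏ√(6·7) = √42 ℏ.

l = 6, |L| = √42 ℏ ≈ 6.481ℏ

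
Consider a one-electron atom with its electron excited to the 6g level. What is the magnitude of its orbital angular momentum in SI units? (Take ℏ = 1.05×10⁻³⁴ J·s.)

|L| = 4.70×10⁻³⁴ J·s

The 6g level has l = 4.
|L| = ℏ√(l(l+1)) = ℏ√(4·5) = 2√5 ℏ
Numerically, |L| = 4.472 × (1.05×10⁻³⁴ J·s) = 4.70×10⁻³⁴ J·s.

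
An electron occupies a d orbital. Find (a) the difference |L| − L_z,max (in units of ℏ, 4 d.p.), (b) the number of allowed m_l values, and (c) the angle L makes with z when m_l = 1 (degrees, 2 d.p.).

A d state has l = 2.
|L| − L_z,max = (√6 − 2)ℏ ≈ 0.4495ℏ.
There are 2l+1 = 5 values of m_l.
For m_l = 1: cos θ = 1/√6, θ ≈ 65.91°.

|L|−L_z,max ≈ 0.4495ℏ; 5 values; θ(m_l=1) ≈ 65.91°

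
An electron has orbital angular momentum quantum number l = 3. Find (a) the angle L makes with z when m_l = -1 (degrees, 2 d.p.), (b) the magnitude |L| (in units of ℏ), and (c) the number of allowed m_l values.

θ(m_l=-1) ≈ 106.78°; |L| = 2√3 ℏ ≈ 3.464ℏ; 7 values

For m_l = -1: cos θ = -1/√12, θ ≈ 106.78°.
|L| = ℏ√(3·4) = 2√3 ℏ ≈ 3.464ℏ.
There are 2l+1 = 7 values of m_l.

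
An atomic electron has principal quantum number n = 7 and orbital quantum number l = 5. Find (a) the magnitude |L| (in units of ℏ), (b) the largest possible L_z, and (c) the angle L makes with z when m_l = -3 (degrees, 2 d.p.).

|L| = √30 ℏ ≈ 5.477ℏ; L_z,max = 5ℏ; θ(m_l=-3) ≈ 123.21°

|L| = ℏ√(5·6) = √30 ℏ ≈ 5.477ℏ.
L_z,max = lℏ = 5ℏ.
For m_l = -3: cos θ = -3/√30, θ ≈ 123.21°.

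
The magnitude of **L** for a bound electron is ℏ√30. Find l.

Since |L|² = l(l+1)ℏ², l(l+1) = 30.
The positive root is l = 5.

l = 5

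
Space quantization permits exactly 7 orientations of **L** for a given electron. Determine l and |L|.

7 = 2l + 1, so l = (7−1)/2 = 3.
|L| = ℏ√(l(l+1)) = ℏ√(3·4) = 2√3 ℏ.

l = 3, |L| = 2√3 ℏ ≈ 3.464ℏ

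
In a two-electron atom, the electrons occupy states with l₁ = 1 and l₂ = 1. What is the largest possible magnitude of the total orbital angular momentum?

|L_tot|_max = √6 ℏ ≈ 2.449ℏ

The total orbital quantum number L ranges from |l₁ − l₂| to l₁ + l₂ in integer steps.
L ∈ {0, 1, 2}.
The largest magnitude corresponds to L = 2: |L_tot| = ℏ√(2·3) = √6 ℏ.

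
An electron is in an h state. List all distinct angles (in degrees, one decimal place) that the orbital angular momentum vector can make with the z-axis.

θ ∈ {24.1°, 43.1°, 56.8°, 68.6°, 79.5°, 90.0°, 100.5°, 111.4°, 123.2°, 136.9°, 155.9°}

An h state has l = 5.
|L| = √(l(l+1)) ℏ = √30 ℏ.
cos θ = m_l/√30 for each m_l ∈ {-5, -4, -3, -2, -1, 0, 1, 2, 3, 4, 5}.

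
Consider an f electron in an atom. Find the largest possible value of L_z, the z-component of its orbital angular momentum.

L_z,max = 3ℏ

An f state has l = 3.
L_z = m_l ℏ with m_l ∈ {−3, …, 3}; the maximum is m_l = 3.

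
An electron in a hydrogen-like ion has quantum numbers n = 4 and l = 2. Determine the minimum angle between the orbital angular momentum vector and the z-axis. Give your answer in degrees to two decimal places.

θ_min ≈ 35.26°

|L|² = l(l+1)ℏ² = 6ℏ², so |L| = √6 ℏ.
The smallest angle corresponds to the largest L_z, i.e. m_l = l = 2, giving L_z = 2ℏ.
cos θ_min = 2/√6, so θ_min ≈ 35.26°.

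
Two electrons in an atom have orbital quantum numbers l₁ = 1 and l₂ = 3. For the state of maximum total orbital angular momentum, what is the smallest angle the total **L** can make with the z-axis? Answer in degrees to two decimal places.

By the triangle rule, |l₁ − l₂| ≤ L ≤ l₁ + l₂.
Allowed values: L = 2, 3, 4.
The maximum is L = 4, with |L_tot| = ℏ√(4·5) = 2√5 ℏ.
The minimum angle with z is arccos(4/√20) ≈ 26.57°.

θ_min ≈ 26.57°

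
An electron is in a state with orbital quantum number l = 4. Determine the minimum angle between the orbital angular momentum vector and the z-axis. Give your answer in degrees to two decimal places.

θ_min ≈ 26.57°

|L| = ℏ√(l(l+1)) = 2√5 ℏ.
The smallest angle corresponds to the largest L_z, i.e. m_l = l = 4, giving L_z = 4ℏ.
cos θ_min = 4/√20, so θ_min ≈ 26.57°.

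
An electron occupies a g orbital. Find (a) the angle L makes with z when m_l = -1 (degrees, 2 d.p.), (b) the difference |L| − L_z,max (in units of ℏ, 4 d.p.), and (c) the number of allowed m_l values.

θ(m_l=-1) ≈ 102.92°; |L|−L_z,max ≈ 0.4721ℏ; 9 values

A g state has l = 4.
For m_l = -1: cos θ = -1/√20, θ ≈ 102.92°.
|L| − L_z,max = (2√5 − 4)ℏ ≈ 0.4721ℏ.
There are 2l+1 = 9 values of m_l.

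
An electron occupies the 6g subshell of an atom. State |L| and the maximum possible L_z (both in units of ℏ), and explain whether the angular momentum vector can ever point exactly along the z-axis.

No: L_z,max = 4ℏ < |L| = 2√5 ℏ ≈ 4.472ℏ

For 6g, l = 4.
|L| = 2√5 ℏ ≈ 4.4721ℏ, while L_z,max = lℏ = 4ℏ.
Since |L| > L_z,max, the vector can never point exactly along z; the closest it comes is θ_min = arccos(4/√20) ≈ 26.6°.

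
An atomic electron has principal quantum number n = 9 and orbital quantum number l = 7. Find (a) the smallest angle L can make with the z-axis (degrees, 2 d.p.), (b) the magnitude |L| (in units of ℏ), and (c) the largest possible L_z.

cos θ_min = 7/√56, so θ_min ≈ 20.70°.
|L| = ℏ√(7·8) = 2√14 ℏ ≈ 7.483ℏ.
L_z,max = lℏ = 7ℏ.

θ_min ≈ 20.70°; |L| = 2√14 ℏ ≈ 7.483ℏ; L_z,max = 7ℏ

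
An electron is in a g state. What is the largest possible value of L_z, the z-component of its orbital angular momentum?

L_z,max = 4ℏ

G corresponds to l = 4.
L_z = m_l ℏ with m_l ∈ {−4, …, 4}; the maximum is m_l = 4.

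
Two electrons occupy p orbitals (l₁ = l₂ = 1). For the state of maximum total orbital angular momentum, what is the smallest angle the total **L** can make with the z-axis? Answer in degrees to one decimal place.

The total orbital quantum number L ranges from |l₁ − l₂| to l₁ + l₂ in integer steps.
L ∈ {0, 1, 2}.
The maximum is L = 2, with |L_tot| = ℏ√(2·3) = √6 ℏ.
The minimum angle with z is arccos(2/√6) ≈ 35.3°.

θ_min ≈ 35.3°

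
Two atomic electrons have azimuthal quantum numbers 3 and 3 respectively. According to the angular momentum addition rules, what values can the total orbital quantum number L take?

Angular momentum addition gives L = |l₁ − l₂|, …, l₁ + l₂.
L ∈ {0, 1, 2, 3, 4, 5, 6}.

L = 0, 1, 2, 3, 4, 5, 6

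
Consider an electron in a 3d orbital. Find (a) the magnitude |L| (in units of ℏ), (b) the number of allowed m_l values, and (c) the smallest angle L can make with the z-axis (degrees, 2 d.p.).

The 3d subshell has l = 2.
|L| = ℏ√(2·3) = √6 ℏ ≈ 2.449ℏ.
There are 2l+1 = 5 values of m_l.
cos θ_min = 2/√6, so θ_min ≈ 35.26°.

|L| = √6 ℏ ≈ 2.449ℏ; 5 values; θ_min ≈ 35.26°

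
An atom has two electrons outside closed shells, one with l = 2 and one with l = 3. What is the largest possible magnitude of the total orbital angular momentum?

By the triangle rule, |l₁ − l₂| ≤ L ≤ l₁ + l₂.
L ∈ {1, 2, 3, 4, 5}.
The largest magnitude corresponds to L = 5: |L_tot| = ℏ√(5·6) = √30 ℏ.

|L_tot|_max = √30 ℏ ≈ 5.477ℏ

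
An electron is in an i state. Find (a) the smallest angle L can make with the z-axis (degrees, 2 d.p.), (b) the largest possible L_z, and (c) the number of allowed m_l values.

θ_min ≈ 22.21°; L_z,max = 6ℏ; 13 values

An i state has l = 6.
cos θ_min = 6/√42, so θ_min ≈ 22.21°.
L_z,max = lℏ = 6ℏ.
There are 2l+1 = 13 values of m_l.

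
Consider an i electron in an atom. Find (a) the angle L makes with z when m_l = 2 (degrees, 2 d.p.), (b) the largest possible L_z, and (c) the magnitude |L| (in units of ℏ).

θ(m_l=2) ≈ 72.02°; L_z,max = 6ℏ; |L| = √42 ℏ ≈ 6.481ℏ

For an i orbital, l = 6.
For m_l = 2: cos θ = 2/√42, θ ≈ 72.02°.
L_z,max = lℏ = 6ℏ.
|L| = ℏ√(6·7) = √42 ℏ ≈ 6.481ℏ.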